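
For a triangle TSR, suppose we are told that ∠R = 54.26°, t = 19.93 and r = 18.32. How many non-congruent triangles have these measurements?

2

t·sin R = 19.93·sin(54.26°) ≈ 16.18.
Since t sin R < r < t (16.18 < 18.32 < 19.93), two triangles exist.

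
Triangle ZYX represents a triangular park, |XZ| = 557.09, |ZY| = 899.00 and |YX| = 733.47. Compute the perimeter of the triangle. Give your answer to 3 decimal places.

2189.560

Perimeter = 733.47 + 557.09 + 899 = 2189.6.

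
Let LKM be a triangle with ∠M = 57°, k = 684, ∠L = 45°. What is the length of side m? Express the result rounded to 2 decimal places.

The third angle is ∠K = 180° − ∠M − ∠L = 78.00°.
Law of sines: m = k·sin M/sin K ≈ 586.47.

586.47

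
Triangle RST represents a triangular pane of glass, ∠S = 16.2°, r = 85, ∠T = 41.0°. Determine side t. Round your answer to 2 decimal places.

The third angle is ∠R = 180° − ∠S − ∠T = 122.80°.
Law of sines: t = r·sin T/sin R ≈ 66.342.

66.34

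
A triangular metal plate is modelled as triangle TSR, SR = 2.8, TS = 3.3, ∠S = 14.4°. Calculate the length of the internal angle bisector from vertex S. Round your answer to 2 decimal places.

3.01

By the law of cosines, RT² = TS² + SR² − 2·TS·SR·cos S = 0.83058, so RT ≈ 0.91136.
The bisector from S has length 2·TS·SR·cos(∠S/2)/(TS+SR) ≈ 3.0056.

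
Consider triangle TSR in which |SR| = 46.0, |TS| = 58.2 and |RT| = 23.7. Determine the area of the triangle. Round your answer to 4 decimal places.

515.4296

Semiperimeter s = (46 + 23.7 + 58.2)/2 = 63.95.
Heron's formula: area = √(63.95·17.95·40.25·5.75) ≈ 515.43.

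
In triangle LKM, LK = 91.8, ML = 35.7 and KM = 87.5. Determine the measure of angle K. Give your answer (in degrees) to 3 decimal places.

By the law of cosines, cos K = (LK² + KM² − ML²) / (2·LK·KM) ≈ 0.92182, so ∠K ≈ 22.81°.

22.807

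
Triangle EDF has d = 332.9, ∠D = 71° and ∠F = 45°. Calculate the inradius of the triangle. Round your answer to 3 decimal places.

r ≈ 82.923

The third angle is ∠E = 180° − ∠D − ∠F = 64.00°.
Law of sines: e = d·sin E/sin D ≈ 316.45.
Law of sines: f = d·sin F/sin D ≈ 248.96.
Area = ½·d·e·sin F ≈ 37245.
Semiperimeter s = (316.45+332.9+248.96)/2 = 449.15.
Inradius = area/s = 37245/449.15 ≈ 82.923.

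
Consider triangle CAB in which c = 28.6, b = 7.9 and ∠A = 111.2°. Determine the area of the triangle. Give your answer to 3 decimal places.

Area = ½·b·c·sin A ≈ 105.32.

105.325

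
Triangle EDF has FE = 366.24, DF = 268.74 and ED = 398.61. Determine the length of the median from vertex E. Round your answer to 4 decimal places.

Median from E: ½√(2·FE² + 2·ED² − DF²) ≈ 358.41.

m_E ≈ 358.4069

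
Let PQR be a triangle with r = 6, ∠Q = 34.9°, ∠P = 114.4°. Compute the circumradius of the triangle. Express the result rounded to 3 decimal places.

The third angle is ∠R = 180° − ∠P − ∠Q = 30.70°.
Law of sines: p = r·sin P/sin R ≈ 10.703.
Law of sines: q = r·sin Q/sin R ≈ 6.724.
Circumradius = r/(2 sin R) ≈ 5.8761.

5.876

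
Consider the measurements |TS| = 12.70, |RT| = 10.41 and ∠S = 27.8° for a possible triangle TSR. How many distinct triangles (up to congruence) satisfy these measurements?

2

|TS|·sin S = 12.70·sin(27.8°) ≈ 5.923.
Since |TS| sin S < |RT| < |TS| (5.923 < 10.41 < 12.70), two triangles exist.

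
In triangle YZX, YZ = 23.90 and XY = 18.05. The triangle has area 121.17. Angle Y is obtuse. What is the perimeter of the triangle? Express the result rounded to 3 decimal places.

perimeter ≈ 82.085

From area = ½·XY·YZ·sin Y, we get sin Y = 2·area/(XY·YZ) ≈ 0.56176.
Taking the obtuse solution, ∠Y ≈ 145.82°.
Law of cosines then gives ZX ≈ 40.135.
Perimeter = 40.135 + 18.05 + 23.9 = 82.085.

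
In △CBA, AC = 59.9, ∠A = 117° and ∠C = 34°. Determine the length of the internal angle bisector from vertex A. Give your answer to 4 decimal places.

33.5276

The third angle is ∠B = 180° − ∠A − ∠C = 29.00°.
Law of sines: BA = AC·sin C/sin B ≈ 69.09.
Law of sines: CB = AC·sin A/sin B ≈ 110.09.
The bisector from A has length 2·BA·AC·cos(∠A/2)/(BA+AC) ≈ 33.528.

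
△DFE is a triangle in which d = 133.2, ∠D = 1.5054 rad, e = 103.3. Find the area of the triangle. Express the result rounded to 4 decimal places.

Law of sines: sin E = e·sin D/d ≈ 0.77387.
Since d ≥ e, only the acute value applies: ∠E ≈ 0.8849 rad.
Then ∠F = π − ∠D − ∠E ≈ 0.7513 rad.
Law of sines gives f = d·sin F/sin D ≈ 91.112.
Area = ½·d·e·sin F ≈ 4695.9.

4695.8998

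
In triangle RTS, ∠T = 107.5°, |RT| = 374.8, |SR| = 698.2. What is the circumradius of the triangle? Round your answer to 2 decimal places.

366.04

Law of sines: sin S = |RT|·sin T/|SR| ≈ 0.51196.
Since |SR| ≥ |RT|, only the acute value applies: ∠S ≈ 30.79°.
Then ∠R = 180° − ∠T − ∠S ≈ 41.71°.
Law of sines gives |TS| = |SR|·sin R/sin T ≈ 487.05.
Circumradius = |SR|/(2 sin T) ≈ 366.04.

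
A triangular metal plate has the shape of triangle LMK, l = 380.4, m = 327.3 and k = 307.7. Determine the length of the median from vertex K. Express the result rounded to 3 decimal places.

319.758

Median from K: ½√(2·l² + 2·m² − k²) ≈ 319.76.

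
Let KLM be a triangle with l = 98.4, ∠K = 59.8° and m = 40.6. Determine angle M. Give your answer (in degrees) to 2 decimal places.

24.23

By the law of cosines, k² = l² + m² − 2·l·m·cos K = 7311.8, so k ≈ 85.509.
Law of cosines again: cos M = (k² + l² − m²)/(2·k·l) ≈ 0.91192, so ∠M ≈ 24.23°.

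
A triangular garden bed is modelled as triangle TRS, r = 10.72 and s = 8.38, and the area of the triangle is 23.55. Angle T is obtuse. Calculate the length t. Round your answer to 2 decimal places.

18.39

From area = ½·r·s·sin T, we get sin T = 2·area/(r·s) ≈ 0.52430.
Taking the obtuse solution, ∠T ≈ 2.5897 rad.
Law of cosines then gives t ≈ 18.388.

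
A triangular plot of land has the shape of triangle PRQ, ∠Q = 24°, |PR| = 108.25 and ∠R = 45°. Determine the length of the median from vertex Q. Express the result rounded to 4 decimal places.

The third angle is ∠P = 180° − ∠R − ∠Q = 111.00°.
Law of sines: |RQ| = |PR|·sin P/sin Q ≈ 248.47.
Law of sines: |QP| = |PR|·sin R/sin Q ≈ 188.19.
Median from Q: ½√(2·|RQ|² + 2·|QP|² − |PR|²) ≈ 213.65.

213.6494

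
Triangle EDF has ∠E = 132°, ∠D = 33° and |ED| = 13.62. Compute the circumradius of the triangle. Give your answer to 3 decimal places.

The third angle is ∠F = 180° − ∠E − ∠D = 15.00°.
Law of sines: |DF| = |ED|·sin E/sin F ≈ 39.107.
Law of sines: |FE| = |ED|·sin D/sin F ≈ 28.661.
Circumradius = |ED|/(2 sin F) ≈ 26.312.

26.312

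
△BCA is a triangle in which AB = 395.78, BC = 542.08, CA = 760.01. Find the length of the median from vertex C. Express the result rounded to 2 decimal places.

Median from C: ½√(2·BC² + 2·CA² − AB²) ≈ 629.74.

m_C ≈ 629.74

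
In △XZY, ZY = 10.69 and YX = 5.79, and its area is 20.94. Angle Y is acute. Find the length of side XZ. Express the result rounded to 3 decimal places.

From area = ½·ZY·YX·sin Y, we get sin Y = 2·area/(ZY·YX) ≈ 0.67663.
Taking the acute solution, ∠Y ≈ 42.58°.
Law of cosines then gives XZ ≈ 7.5266.

7.527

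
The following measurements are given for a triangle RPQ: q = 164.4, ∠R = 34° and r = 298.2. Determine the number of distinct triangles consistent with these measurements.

1

q·sin R = 164.4·sin(34°) ≈ 91.93.
Since r ≥ q, exactly one triangle exists.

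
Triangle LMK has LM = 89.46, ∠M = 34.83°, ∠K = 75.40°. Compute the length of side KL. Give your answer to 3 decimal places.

52.799

The third angle is ∠L = 180° − ∠M − ∠K = 69.77°.
Law of sines: KL = LM·sin M/sin K ≈ 52.799.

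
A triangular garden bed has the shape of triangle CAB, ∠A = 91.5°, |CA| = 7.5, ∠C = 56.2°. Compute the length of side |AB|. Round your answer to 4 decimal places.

The third angle is ∠B = 180° − ∠C − ∠A = 32.30°.
Law of sines: |AB| = |CA|·sin C/sin B ≈ 11.663.

11.6634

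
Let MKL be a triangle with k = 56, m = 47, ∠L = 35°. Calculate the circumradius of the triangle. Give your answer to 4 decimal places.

By the law of cosines, l² = m² + k² − 2·m·k·cos L = 1033, so l ≈ 32.14.
Area = ½·m·k·sin L ≈ 754.83.
Circumradius = l/(2 sin L) ≈ 28.017.

R ≈ 28.0172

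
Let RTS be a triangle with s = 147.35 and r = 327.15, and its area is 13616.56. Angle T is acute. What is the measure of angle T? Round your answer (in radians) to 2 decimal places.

∠T ≈ 0.60 rad

From area = ½·s·r·sin T, we get sin T = 2·area/(s·r) ≈ 0.56494.
Taking the acute solution, ∠T ≈ 0.600 rad.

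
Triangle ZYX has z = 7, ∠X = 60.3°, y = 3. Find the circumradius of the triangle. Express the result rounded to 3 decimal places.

By the law of cosines, x² = z² + y² − 2·z·y·cos X = 37.191, so x ≈ 6.0984.
Area = ½·z·y·sin X ≈ 9.1206.
Circumradius = x/(2 sin X) ≈ 3.5104.

3.510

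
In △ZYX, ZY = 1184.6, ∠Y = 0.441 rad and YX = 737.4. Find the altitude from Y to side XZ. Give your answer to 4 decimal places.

h_Y ≈ 615.3617

By the law of cosines, XZ² = ZY² + YX² − 2·ZY·YX·cos Y = 3.6714e+05, so XZ ≈ 605.92.
Area = ½·ZY·YX·sin Y ≈ 1.8643e+05.
The altitude from Y has length 2·area/XZ ≈ 615.36.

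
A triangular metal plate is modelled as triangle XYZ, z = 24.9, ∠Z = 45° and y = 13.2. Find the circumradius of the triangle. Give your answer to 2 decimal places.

Law of sines: sin Y = y·sin Z/z ≈ 0.37485.
Since z ≥ y, only the acute value applies: ∠Y ≈ 22.02°.
Then ∠X = 180° − ∠Z − ∠Y ≈ 112.98°.
Law of sines gives x = z·sin X/sin Z ≈ 32.418.
Circumradius = z/(2 sin Z) ≈ 17.607.

17.61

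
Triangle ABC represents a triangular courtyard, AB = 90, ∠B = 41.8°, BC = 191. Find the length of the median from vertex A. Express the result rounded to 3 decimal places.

66.374

By the law of cosines, CA² = AB² + BC² − 2·AB·BC·cos B = 18952, so CA ≈ 137.66.
Median from A: ½√(2·CA² + 2·AB² − BC²) ≈ 66.374.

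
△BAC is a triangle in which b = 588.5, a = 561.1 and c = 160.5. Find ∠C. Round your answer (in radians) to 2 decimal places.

By the law of cosines, cos C = (b² + a² − c²) / (2·b·a) ≈ 0.96213, so ∠C ≈ 0.276 rad.

0.28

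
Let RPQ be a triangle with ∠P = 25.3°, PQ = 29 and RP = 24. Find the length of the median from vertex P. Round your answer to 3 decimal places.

By the law of cosines, QR² = RP² + PQ² − 2·RP·PQ·cos P = 158.52, so QR ≈ 12.59.
Median from P: ½√(2·RP² + 2·PQ² − QR²) ≈ 25.863.

m_P ≈ 25.863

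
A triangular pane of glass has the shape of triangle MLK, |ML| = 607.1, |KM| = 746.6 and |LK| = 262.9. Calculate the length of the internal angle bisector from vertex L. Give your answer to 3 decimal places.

By the law of cosines, cos L = (|ML|² + |LK|² − |KM|²) / (2·|ML|·|LK|) ≈ -0.37506, so ∠L ≈ 112.03°.
The bisector from L has length 2·|ML|·|LK|·cos(∠L/2)/(|ML|+|LK|) ≈ 205.1.

t_L ≈ 205.100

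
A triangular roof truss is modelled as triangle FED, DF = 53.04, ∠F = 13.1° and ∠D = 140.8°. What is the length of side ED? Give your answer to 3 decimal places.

27.326

The third angle is ∠E = 180° − ∠D − ∠F = 26.10°.
Law of sines: ED = DF·sin F/sin E ≈ 27.326.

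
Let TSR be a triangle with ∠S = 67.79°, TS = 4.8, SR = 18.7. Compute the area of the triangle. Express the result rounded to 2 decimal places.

Area = ½·TS·SR·sin S ≈ 41.55.

area ≈ 41.55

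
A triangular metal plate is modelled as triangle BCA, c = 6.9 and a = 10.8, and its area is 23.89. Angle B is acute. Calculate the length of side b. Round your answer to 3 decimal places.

From area = ½·c·a·sin B, we get sin B = 2·area/(c·a) ≈ 0.64117.
Taking the acute solution, ∠B ≈ 0.696 rad.
Law of cosines then gives b ≈ 7.0624.

7.062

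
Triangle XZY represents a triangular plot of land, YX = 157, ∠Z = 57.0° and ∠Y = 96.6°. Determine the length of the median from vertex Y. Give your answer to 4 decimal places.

The third angle is ∠X = 180° − ∠Z − ∠Y = 26.40°.
Law of sines: ZY = YX·sin X/sin Z ≈ 83.236.
Law of sines: XZ = YX·sin Y/sin Z ≈ 185.96.
Median from Y: ½√(2·ZY² + 2·YX² − XZ²) ≈ 84.518.

m_Y ≈ 84.5181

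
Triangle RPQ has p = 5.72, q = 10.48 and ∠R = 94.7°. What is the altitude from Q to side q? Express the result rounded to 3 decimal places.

5.701

By the law of cosines, r² = p² + q² − 2·p·q·cos R = 152.37, so r ≈ 12.344.
Area = ½·p·q·sin R ≈ 29.872.
The altitude from Q has length 2·area/q ≈ 5.7008.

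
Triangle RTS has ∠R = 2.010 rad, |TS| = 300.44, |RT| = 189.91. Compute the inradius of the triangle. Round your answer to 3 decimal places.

43.406

Law of sines: sin S = |RT|·sin R/|TS| ≈ 0.57211.
Since |TS| ≥ |RT|, only the acute value applies: ∠S ≈ 0.609 rad.
Then ∠T = π − ∠R − ∠S ≈ 0.523 rad.
Law of sines gives |SR| = |TS|·sin T/sin R ≈ 165.66.
Area = ½·|TS|·|RT|·sin T ≈ 14237.
Semiperimeter s = (300.44+165.66+189.91)/2 = 328.
Inradius = area/s = 14237/328 ≈ 43.406.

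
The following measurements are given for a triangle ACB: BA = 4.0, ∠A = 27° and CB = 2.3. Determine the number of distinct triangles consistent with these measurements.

BA·sin A = 4.0·sin(27°) ≈ 1.816.
Since BA sin A < CB < BA (1.816 < 2.3 < 4.0), two triangles exist.

2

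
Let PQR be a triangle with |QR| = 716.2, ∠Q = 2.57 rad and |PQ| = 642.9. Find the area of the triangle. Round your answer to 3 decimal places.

124543.972

Area = ½·|PQ|·|QR|·sin Q ≈ 1.2454e+05.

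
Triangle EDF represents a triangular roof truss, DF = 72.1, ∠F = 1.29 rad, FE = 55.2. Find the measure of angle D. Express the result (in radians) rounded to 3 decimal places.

By the law of cosines, ED² = DF² + FE² − 2·DF·FE·cos F = 6039.6, so ED ≈ 77.715.
Law of cosines again: cos D = (ED² + DF² − FE²)/(2·ED·DF) ≈ 0.73091, so ∠D ≈ 0.751 rad.

0.751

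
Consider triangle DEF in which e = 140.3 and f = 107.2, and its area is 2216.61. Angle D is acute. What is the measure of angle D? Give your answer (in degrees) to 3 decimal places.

17.143

From area = ½·e·f·sin D, we get sin D = 2·area/(e·f) ≈ 0.29476.
Taking the acute solution, ∠D ≈ 17.14°.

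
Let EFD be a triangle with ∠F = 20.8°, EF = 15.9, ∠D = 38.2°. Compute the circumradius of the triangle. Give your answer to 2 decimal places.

12.86

The third angle is ∠E = 180° − ∠F − ∠D = 121.00°.
Law of sines: FD = EF·sin E/sin D ≈ 22.039.
Law of sines: DE = EF·sin F/sin D ≈ 9.1302.
Circumradius = EF/(2 sin D) ≈ 12.856.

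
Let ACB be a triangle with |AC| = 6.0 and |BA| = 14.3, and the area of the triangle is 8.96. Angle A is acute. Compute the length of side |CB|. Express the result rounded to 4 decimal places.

8.5249

From area = ½·|BA|·|AC|·sin A, we get sin A = 2·area/(|BA|·|AC|) ≈ 0.20886.
Taking the acute solution, ∠A ≈ 12.06°.
Law of cosines then gives |CB| ≈ 8.5249.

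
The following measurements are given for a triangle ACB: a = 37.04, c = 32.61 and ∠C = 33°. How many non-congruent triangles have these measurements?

a·sin C = 37.04·sin(33°) ≈ 20.17.
Since a sin C < c < a (20.17 < 32.61 < 37.04), two triangles exist.

2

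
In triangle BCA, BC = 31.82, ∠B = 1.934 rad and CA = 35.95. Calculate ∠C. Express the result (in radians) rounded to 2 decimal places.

∠C ≈ 0.23 rad

Law of sines: sin A = BC·sin B/CA ≈ 0.82738.
Since CA ≥ BC, only the acute value applies: ∠A ≈ 0.974 rad.
Then ∠C = π − ∠B − ∠A ≈ 0.233 rad.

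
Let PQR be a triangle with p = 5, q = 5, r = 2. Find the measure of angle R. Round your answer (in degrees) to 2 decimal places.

∠R ≈ 23.07°

By the law of cosines, cos R = (p² + q² − r²) / (2·p·q) ≈ 0.92000, so ∠R ≈ 23.07°.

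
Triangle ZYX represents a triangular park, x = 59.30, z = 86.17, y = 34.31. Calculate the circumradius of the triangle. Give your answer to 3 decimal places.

By the law of cosines, cos Z = (y² + x² − z²) / (2·y·x) ≈ -0.67129, so ∠Z ≈ 132.17°.
Circumradius = z/(2 sin Z) ≈ 58.129.

58.129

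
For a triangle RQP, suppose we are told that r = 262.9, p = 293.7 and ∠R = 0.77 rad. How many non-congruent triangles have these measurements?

p·sin R = 293.7·sin(0.77 rad) ≈ 204.5.
Since p sin R < r < p (204.5 < 262.9 < 293.7), two triangles exist.

2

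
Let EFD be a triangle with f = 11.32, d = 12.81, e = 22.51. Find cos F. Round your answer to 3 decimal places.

cos F ≈ 0.941

By the law of cosines, cos F = (d² + e² − f²) / (2·d·e) ≈ 0.94095, so ∠F ≈ 0.345 rad.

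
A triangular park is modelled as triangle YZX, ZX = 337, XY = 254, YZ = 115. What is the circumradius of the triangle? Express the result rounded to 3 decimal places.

213.328

By the law of cosines, cos Y = (XY² + YZ² − ZX²) / (2·XY·YZ) ≈ -0.61328, so ∠Y ≈ 127.83°.
Circumradius = ZX/(2 sin Y) ≈ 213.33.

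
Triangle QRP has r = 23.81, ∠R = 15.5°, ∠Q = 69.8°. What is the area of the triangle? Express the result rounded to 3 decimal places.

The third angle is ∠P = 180° − ∠Q − ∠R = 94.70°.
Law of sines: q = r·sin Q/sin R ≈ 83.616.
Law of sines: p = r·sin P/sin R ≈ 88.797.
Area = ½·r·q·sin P ≈ 992.11.

area ≈ 992.106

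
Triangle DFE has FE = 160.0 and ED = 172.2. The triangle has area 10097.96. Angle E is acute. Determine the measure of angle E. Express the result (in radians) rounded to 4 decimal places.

From area = ½·FE·ED·sin E, we get sin E = 2·area/(FE·ED) ≈ 0.73301.
Taking the acute solution, ∠E ≈ 0.823 rad.

0.8227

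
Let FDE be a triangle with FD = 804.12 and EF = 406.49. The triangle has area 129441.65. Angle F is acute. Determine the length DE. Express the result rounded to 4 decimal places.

From area = ½·EF·FD·sin F, we get sin F = 2·area/(EF·FD) ≈ 0.79201.
Taking the acute solution, ∠F ≈ 52.37°.
Law of cosines then gives DE ≈ 642.45.

642.4466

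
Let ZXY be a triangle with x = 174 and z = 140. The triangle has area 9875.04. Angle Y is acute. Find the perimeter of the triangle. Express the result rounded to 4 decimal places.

From area = ½·z·x·sin Y, we get sin Y = 2·area/(z·x) ≈ 0.81076.
Taking the acute solution, ∠Y ≈ 54.17°.
Law of cosines then gives y ≈ 146.14.
Perimeter = 140 + 174 + 146.14 = 460.14.

460.1378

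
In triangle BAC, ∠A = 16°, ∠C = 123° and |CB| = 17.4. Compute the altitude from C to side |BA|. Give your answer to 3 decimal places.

The third angle is ∠B = 180° − ∠A − ∠C = 41.00°.
Law of sines: |AC| = |CB|·sin B/sin A ≈ 41.415.
Law of sines: |BA| = |CB|·sin C/sin A ≈ 52.942.
Area = ½·|CB|·|AC|·sin C ≈ 302.18.
The altitude from C has length 2·area/|BA| ≈ 11.415.

h_C ≈ 11.415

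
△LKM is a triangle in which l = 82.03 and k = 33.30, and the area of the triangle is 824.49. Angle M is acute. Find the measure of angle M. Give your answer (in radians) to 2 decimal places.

∠M ≈ 0.65 rad

From area = ½·l·k·sin M, we get sin M = 2·area/(l·k) ≈ 0.60367.
Taking the acute solution, ∠M ≈ 0.648 rad.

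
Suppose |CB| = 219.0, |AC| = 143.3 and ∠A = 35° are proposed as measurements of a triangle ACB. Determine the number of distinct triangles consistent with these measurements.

1

|AC|·sin A = 143.3·sin(35°) ≈ 82.19.
Since |CB| ≥ |AC|, exactly one triangle exists.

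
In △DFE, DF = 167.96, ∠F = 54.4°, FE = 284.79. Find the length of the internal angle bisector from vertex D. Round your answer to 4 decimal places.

t_D ≈ 138.3211

By the law of cosines, ED² = DF² + FE² − 2·DF·FE·cos F = 53626, so ED ≈ 231.57.
Law of cosines again: cos D = (ED² + DF² − FE²)/(2·ED·DF) ≈ 0.00940, so ∠D ≈ 89.46°.
The bisector from D has length 2·ED·DF·cos(∠D/2)/(ED+DF) ≈ 138.32.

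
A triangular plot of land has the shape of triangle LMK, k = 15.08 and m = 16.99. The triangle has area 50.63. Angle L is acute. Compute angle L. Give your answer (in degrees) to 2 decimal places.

From area = ½·m·k·sin L, we get sin L = 2·area/(m·k) ≈ 0.39522.
Taking the acute solution, ∠L ≈ 23.28°.

∠L ≈ 23.28°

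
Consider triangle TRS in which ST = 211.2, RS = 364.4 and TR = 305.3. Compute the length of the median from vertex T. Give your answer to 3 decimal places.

Median from T: ½√(2·ST² + 2·TR² − RS²) ≈ 188.97.

m_T ≈ 188.971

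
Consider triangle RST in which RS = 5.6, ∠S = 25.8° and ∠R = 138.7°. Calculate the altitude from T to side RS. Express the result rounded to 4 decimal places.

6.0194

The third angle is ∠T = 180° − ∠R − ∠S = 15.50°.
Law of sines: ST = RS·sin R/sin T ≈ 13.83.
Law of sines: TR = RS·sin S/sin T ≈ 9.1203.
Area = ½·RS·ST·sin S ≈ 16.854.
The altitude from T has length 2·area/RS ≈ 6.0194.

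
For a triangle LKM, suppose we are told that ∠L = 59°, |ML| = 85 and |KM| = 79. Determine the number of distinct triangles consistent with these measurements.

2

|ML|·sin L = 85·sin(59°) ≈ 72.86.
Since |ML| sin L < |KM| < |ML| (72.86 < 79 < 85), two triangles exist.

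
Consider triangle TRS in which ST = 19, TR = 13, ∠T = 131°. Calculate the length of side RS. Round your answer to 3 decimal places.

29.225

By the law of cosines, RS² = ST² + TR² − 2·ST·TR·cos T = 854.09, so RS ≈ 29.225.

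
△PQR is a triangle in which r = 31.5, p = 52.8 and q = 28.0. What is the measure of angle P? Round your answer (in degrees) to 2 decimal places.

By the law of cosines, cos P = (q² + r² − p²) / (2·q·r) ≈ -0.57346, so ∠P ≈ 124.99°.

124.99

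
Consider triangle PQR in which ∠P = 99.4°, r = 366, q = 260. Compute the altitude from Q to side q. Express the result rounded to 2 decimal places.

By the law of cosines, p² = q² + r² − 2·q·r·cos P = 2.3264e+05, so p ≈ 482.33.
Area = ½·q·r·sin P ≈ 46941.
The altitude from Q has length 2·area/q ≈ 361.09.

h_Q ≈ 361.09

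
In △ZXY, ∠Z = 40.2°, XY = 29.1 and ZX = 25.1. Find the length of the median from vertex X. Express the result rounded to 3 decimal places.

16.393

Law of sines: sin Y = ZX·sin Z/XY ≈ 0.55673.
Since XY ≥ ZX, only the acute value applies: ∠Y ≈ 33.83°.
Then ∠X = 180° − ∠Z − ∠Y ≈ 105.97°.
Law of sines gives YZ = XY·sin X/sin Z ≈ 43.344.
Median from X: ½√(2·ZX² + 2·XY² − YZ²) ≈ 16.393.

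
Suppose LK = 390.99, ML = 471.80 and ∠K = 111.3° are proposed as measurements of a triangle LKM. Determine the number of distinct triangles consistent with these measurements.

LK·sin K = 390.99·sin(111.3°) ≈ 364.3.
Since ∠K is not acute, a triangle exists only if ML > LK; here ML > LK, so there is exactly one triangle.

1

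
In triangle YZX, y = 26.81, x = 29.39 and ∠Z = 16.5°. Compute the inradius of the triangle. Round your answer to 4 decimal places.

3.4611

By the law of cosines, z² = x² + y² − 2·x·y·cos Z = 71.552, so z ≈ 8.4588.
Area = ½·x·y·sin Z ≈ 111.89.
Semiperimeter s = (26.81+8.4588+29.39)/2 = 32.329.
Inradius = area/s = 111.89/32.329 ≈ 3.4611.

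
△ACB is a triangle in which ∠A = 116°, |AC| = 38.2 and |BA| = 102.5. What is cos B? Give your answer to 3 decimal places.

cos B ≈ 0.961

By the law of cosines, |CB|² = |BA|² + |AC|² − 2·|BA|·|AC|·cos A = 15398, so |CB| ≈ 124.09.
Law of cosines again: cos B = (|CB|² + |BA|² − |AC|²)/(2·|CB|·|BA|) ≈ 0.96096, so ∠B ≈ 16.06°.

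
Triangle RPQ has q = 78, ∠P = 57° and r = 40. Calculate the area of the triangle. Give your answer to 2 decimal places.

1308.33

Area = ½·q·r·sin P ≈ 1308.3.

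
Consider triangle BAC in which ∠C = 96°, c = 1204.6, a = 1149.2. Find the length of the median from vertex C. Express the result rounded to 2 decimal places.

575.74

Law of sines: sin A = a·sin C/c ≈ 0.94878.
Since c ≥ a, only the acute value applies: ∠A ≈ 71.58°.
Then ∠B = 180° − ∠C − ∠A ≈ 12.42°.
Law of sines gives b = c·sin B/sin C ≈ 260.44.
Median from C: ½√(2·b² + 2·a² − c²) ≈ 575.74.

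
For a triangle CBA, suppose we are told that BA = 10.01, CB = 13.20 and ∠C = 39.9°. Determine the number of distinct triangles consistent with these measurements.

CB·sin C = 13.20·sin(39.9°) ≈ 8.467.
Since CB sin C < BA < CB (8.467 < 10.01 < 13.20), two triangles exist.

2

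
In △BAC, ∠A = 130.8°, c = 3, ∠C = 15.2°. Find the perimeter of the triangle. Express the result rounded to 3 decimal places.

18.060

The third angle is ∠B = 180° − ∠A − ∠C = 34.00°.
Law of sines: b = c·sin B/sin C ≈ 6.3984.
Law of sines: a = c·sin A/sin C ≈ 8.6616.
Semiperimeter s = (6.3984+8.6616+3)/2 = 9.03.
Perimeter = 6.3984 + 8.6616 + 3 = 18.06.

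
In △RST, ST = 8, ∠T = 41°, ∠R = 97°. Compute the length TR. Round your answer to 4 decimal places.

5.3932

The third angle is ∠S = 180° − ∠T − ∠R = 42.00°.
Law of sines: TR = ST·sin S/sin R ≈ 5.3932.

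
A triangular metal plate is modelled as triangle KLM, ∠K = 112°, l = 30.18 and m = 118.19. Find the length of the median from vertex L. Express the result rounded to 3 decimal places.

By the law of cosines, k² = l² + m² − 2·l·m·cos K = 17552, so k ≈ 132.48.
Median from L: ½√(2·m² + 2·k² − l²) ≈ 124.63.

m_L ≈ 124.631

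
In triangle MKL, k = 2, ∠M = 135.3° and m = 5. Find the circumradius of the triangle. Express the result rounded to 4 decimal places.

R ≈ 3.5542

Law of sines: sin K = k·sin M/m ≈ 0.28136.
Since m ≥ k, only the acute value applies: ∠K ≈ 16.34°.
Then ∠L = 180° − ∠M − ∠K ≈ 28.36°.
Law of sines gives l = m·sin L/sin M ≈ 3.3764.
Circumradius = m/(2 sin M) ≈ 3.5542.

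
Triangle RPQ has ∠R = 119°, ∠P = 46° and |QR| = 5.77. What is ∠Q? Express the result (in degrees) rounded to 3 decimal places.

∠Q ≈ 15.000°

The third angle is ∠Q = 180° − ∠R − ∠P = 15.00°.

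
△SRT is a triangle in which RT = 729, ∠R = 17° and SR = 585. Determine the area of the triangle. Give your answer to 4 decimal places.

Area = ½·SR·RT·sin R ≈ 62343.

62343.1495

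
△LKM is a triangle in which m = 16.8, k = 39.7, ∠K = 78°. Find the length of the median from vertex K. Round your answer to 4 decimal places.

m_K ≈ 23.0750

Law of sines: sin M = m·sin K/k ≈ 0.41393.
Since k ≥ m, only the acute value applies: ∠M ≈ 24.45°.
Then ∠L = 180° − ∠K − ∠M ≈ 77.55°.
Law of sines gives l = k·sin L/sin K ≈ 39.632.
Median from K: ½√(2·m² + 2·l² − k²) ≈ 23.075.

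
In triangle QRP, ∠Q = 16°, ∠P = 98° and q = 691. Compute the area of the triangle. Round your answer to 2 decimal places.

area ≈ 783557.66

The third angle is ∠R = 180° − ∠P − ∠Q = 66.00°.
Law of sines: r = q·sin R/sin Q ≈ 2290.2.
Law of sines: p = q·sin P/sin Q ≈ 2482.5.
Area = ½·q·r·sin P ≈ 7.8356e+05.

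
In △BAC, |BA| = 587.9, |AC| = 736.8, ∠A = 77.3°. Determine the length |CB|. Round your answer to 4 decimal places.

835.4887

By the law of cosines, |CB|² = |BA|² + |AC|² − 2·|BA|·|AC|·cos A = 6.9804e+05, so |CB| ≈ 835.49.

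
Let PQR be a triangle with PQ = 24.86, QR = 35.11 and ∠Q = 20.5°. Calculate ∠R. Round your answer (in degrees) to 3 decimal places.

36.364

By the law of cosines, RP² = PQ² + QR² − 2·PQ·QR·cos Q = 215.61, so RP ≈ 14.684.
Law of cosines again: cos R = (QR² + RP² − PQ²)/(2·QR·RP) ≈ 0.80527, so ∠R ≈ 36.36°.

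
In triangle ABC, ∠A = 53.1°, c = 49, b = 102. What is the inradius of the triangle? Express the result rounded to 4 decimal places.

r ≈ 17.1184

By the law of cosines, a² = b² + c² − 2·b·c·cos A = 6803.2, so a ≈ 82.482.
Area = ½·b·c·sin A ≈ 1998.4.
Semiperimeter s = (82.482+102+49)/2 = 116.74.
Inradius = area/s = 1998.4/116.74 ≈ 17.118.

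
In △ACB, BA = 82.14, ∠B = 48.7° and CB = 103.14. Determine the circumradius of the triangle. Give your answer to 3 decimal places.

R ≈ 52.413

By the law of cosines, AC² = CB² + BA² − 2·CB·BA·cos B = 6201.9, so AC ≈ 78.752.
Area = ½·CB·BA·sin B ≈ 3182.3.
Circumradius = AC/(2 sin B) ≈ 52.413.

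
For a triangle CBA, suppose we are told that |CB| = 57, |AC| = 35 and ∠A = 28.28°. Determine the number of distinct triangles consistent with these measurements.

|AC|·sin A = 35·sin(28.28°) ≈ 16.58.
Since |CB| ≥ |AC|, exactly one triangle exists.

1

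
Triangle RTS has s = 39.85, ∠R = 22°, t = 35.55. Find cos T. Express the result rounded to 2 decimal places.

cos T ≈ 0.46

By the law of cosines, r² = t² + s² − 2·t·s·cos R = 224.8, so r ≈ 14.993.
Law of cosines again: cos T = (s² + r² − t²)/(2·s·r) ≈ 0.45944, so ∠T ≈ 62.65°.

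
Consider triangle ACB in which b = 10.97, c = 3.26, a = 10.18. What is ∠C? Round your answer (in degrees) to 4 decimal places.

∠C ≈ 17.2130°

By the law of cosines, cos C = (b² + a² − c²) / (2·b·a) ≈ 0.95521, so ∠C ≈ 17.21°.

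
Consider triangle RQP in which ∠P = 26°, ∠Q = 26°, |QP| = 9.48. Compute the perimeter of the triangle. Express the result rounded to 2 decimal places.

perimeter ≈ 20.03

The third angle is ∠R = 180° − ∠Q − ∠P = 128.00°.
Law of sines: |PR| = |QP|·sin Q/sin R ≈ 5.2737.
Law of sines: |RQ| = |QP|·sin P/sin R ≈ 5.2737.
Semiperimeter s = (9.48+5.2737+5.2737)/2 = 10.014.
Perimeter = 9.48 + 5.2737 + 5.2737 = 20.027.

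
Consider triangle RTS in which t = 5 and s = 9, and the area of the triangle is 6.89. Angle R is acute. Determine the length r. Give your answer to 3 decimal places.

4.508

From area = ½·t·s·sin R, we get sin R = 2·area/(t·s) ≈ 0.30622.
Taking the acute solution, ∠R ≈ 17.83°.
Law of cosines then gives r ≈ 4.5082.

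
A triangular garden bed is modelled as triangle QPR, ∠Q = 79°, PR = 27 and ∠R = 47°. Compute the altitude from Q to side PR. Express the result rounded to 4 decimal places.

h_Q ≈ 16.2743

The third angle is ∠P = 180° − ∠R − ∠Q = 54.00°.
Law of sines: RQ = PR·sin P/sin Q ≈ 22.252.
Law of sines: QP = PR·sin R/sin Q ≈ 20.116.
Area = ½·PR·RQ·sin R ≈ 219.7.
The altitude from Q has length 2·area/PR ≈ 16.274.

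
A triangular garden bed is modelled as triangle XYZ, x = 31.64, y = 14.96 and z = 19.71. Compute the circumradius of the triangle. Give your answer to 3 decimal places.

R ≈ 21.041

By the law of cosines, cos X = (y² + z² − x²) / (2·y·z) ≈ -0.65930, so ∠X ≈ 131.25°.
Circumradius = x/(2 sin X) ≈ 21.041.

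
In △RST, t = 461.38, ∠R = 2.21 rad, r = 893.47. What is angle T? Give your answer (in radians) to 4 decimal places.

0.4273

Law of sines: sin T = t·sin R/r ≈ 0.41444.
Since r ≥ t, only the acute value applies: ∠T ≈ 0.427 rad.
Then ∠S = π − ∠R − ∠T ≈ 0.504 rad.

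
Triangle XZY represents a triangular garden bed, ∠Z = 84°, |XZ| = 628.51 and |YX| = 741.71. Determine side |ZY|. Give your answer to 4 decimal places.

Law of sines: sin Y = |XZ|·sin Z/|YX| ≈ 0.84274.
Since |YX| ≥ |XZ|, only the acute value applies: ∠Y ≈ 57.43°.
Then ∠X = 180° − ∠Z − ∠Y ≈ 38.57°.
Law of sines gives |ZY| = |YX|·sin X/sin Z ≈ 464.98.

464.9778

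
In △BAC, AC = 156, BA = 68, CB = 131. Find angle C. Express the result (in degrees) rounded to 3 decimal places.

By the law of cosines, cos C = (AC² + CB² − BA²) / (2·AC·CB) ≈ 0.90216, so ∠C ≈ 25.56°.

∠C ≈ 25.557°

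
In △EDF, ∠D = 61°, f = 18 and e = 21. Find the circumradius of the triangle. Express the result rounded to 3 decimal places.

11.412

By the law of cosines, d² = f² + e² − 2·f·e·cos D = 398.48, so d ≈ 19.962.
Area = ½·f·e·sin D ≈ 165.3.
Circumradius = d/(2 sin D) ≈ 11.412.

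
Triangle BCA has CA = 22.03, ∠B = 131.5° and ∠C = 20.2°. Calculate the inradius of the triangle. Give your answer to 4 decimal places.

r ≈ 2.2995

The third angle is ∠A = 180° − ∠B − ∠C = 28.30°.
Law of sines: AB = CA·sin C/sin B ≈ 10.157.
Law of sines: BC = CA·sin A/sin B ≈ 13.945.
Area = ½·CA·AB·sin A ≈ 53.039.
Semiperimeter s = (22.03+10.157+13.945)/2 = 23.066.
Inradius = area/s = 53.039/23.066 ≈ 2.2995.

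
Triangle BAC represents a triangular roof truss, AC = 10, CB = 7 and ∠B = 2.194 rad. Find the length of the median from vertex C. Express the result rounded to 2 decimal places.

Law of sines: sin A = CB·sin B/AC ≈ 0.56841.
Since AC ≥ CB, only the acute value applies: ∠A ≈ 0.605 rad.
Then ∠C = π − ∠B − ∠A ≈ 0.343 rad.
Law of sines gives BA = AC·sin C/sin B ≈ 4.142.
Median from C: ½√(2·AC² + 2·CB² − BA²) ≈ 8.3792.

m_C ≈ 8.38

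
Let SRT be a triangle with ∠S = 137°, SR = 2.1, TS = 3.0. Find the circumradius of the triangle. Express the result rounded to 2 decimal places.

By the law of cosines, RT² = TS² + SR² − 2·TS·SR·cos S = 22.625, so RT ≈ 4.7566.
Area = ½·TS·SR·sin S ≈ 2.1483.
Circumradius = RT/(2 sin S) ≈ 3.4872.

3.49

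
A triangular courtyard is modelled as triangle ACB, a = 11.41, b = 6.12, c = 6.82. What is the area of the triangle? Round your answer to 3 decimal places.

Semiperimeter s = (11.41 + 6.82 + 6.12)/2 = 12.175.
Heron's formula: area = √(12.175·0.765·5.355·6.055) ≈ 17.378.

17.378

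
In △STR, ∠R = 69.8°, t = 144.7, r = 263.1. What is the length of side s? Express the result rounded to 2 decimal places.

275.31

Law of sines: sin T = t·sin R/r ≈ 0.51615.
Since r ≥ t, only the acute value applies: ∠T ≈ 31.07°.
Then ∠S = 180° − ∠R − ∠T ≈ 79.13°.
Law of sines gives s = r·sin S/sin R ≈ 275.31.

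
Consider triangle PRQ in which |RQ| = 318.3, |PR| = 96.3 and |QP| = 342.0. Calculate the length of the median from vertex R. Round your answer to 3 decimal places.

Median from R: ½√(2·|PR|² + 2·|RQ|² − |QP|²) ≈ 161.41.

m_R ≈ 161.410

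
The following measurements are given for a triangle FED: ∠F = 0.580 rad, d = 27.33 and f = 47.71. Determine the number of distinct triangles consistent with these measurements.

1

d·sin F = 27.33·sin(0.580 rad) ≈ 14.98.
Since f ≥ d, exactly one triangle exists.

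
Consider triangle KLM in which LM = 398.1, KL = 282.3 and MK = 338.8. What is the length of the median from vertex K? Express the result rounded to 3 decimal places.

Median from K: ½√(2·MK² + 2·KL² − LM²) ≈ 240.04.

m_K ≈ 240.038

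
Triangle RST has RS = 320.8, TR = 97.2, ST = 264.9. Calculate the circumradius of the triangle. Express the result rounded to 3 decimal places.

179.849

By the law of cosines, cos R = (TR² + RS² − ST²) / (2·TR·RS) ≈ 0.67649, so ∠R ≈ 47.43°.
Circumradius = ST/(2 sin R) ≈ 179.85.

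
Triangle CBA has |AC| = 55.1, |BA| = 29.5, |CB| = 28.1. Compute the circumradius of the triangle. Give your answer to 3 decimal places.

49.401

By the law of cosines, cos C = (|AC|² + |CB|² − |BA|²) / (2·|AC|·|CB|) ≈ 0.95439, so ∠C ≈ 17.37°.
Circumradius = |BA|/(2 sin C) ≈ 49.401.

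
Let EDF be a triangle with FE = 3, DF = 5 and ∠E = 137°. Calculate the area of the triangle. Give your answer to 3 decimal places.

area ≈ 2.423

Law of sines: sin D = FE·sin E/DF ≈ 0.40920.
Since DF ≥ FE, only the acute value applies: ∠D ≈ 24.15°.
Then ∠F = 180° − ∠E − ∠D ≈ 18.85°.
Law of sines gives ED = DF·sin F/sin E ≈ 2.3682.
Area = ½·DF·FE·sin F ≈ 2.4226.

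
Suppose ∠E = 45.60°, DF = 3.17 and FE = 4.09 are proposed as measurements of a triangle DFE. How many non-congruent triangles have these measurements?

2

FE·sin E = 4.09·sin(45.60°) ≈ 2.922.
Since FE sin E < DF < FE (2.922 < 3.17 < 4.09), two triangles exist.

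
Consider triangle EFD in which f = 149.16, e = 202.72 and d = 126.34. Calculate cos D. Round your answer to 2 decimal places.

By the law of cosines, cos D = (e² + f² − d²) / (2·e·f) ≈ 0.78350, so ∠D ≈ 38.42°.

0.78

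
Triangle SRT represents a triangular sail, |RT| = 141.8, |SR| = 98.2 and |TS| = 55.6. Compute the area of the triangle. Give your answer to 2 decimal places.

Semiperimeter s = (141.8 + 55.6 + 98.2)/2 = 147.8.
Heron's formula: area = √(147.8·6·92.2·49.6) ≈ 2013.8.

2013.81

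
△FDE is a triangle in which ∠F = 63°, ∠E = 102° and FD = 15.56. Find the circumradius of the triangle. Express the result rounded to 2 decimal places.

7.95

The third angle is ∠D = 180° − ∠E − ∠F = 15.00°.
Law of sines: DE = FD·sin F/sin E ≈ 14.174.
Law of sines: EF = FD·sin D/sin E ≈ 4.1172.
Circumradius = FD/(2 sin E) ≈ 7.9538.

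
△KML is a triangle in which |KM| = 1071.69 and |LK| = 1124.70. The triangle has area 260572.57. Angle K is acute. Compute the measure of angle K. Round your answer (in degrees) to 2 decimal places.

From area = ½·|LK|·|KM|·sin K, we get sin K = 2·area/(|LK|·|KM|) ≈ 0.43237.
Taking the acute solution, ∠K ≈ 25.62°.

∠K ≈ 25.62°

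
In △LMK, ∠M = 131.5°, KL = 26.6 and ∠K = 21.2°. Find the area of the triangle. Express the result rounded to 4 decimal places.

The third angle is ∠L = 180° − ∠M − ∠K = 27.30°.
Law of sines: MK = KL·sin L/sin M ≈ 16.289.
Law of sines: LM = KL·sin K/sin M ≈ 12.844.
Area = ½·KL·MK·sin K ≈ 78.346.

78.3459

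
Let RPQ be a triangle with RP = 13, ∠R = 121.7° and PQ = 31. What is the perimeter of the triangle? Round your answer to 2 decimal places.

Law of sines: sin Q = RP·sin R/PQ ≈ 0.35679.
Since PQ ≥ RP, only the acute value applies: ∠Q ≈ 20.90°.
Then ∠P = 180° − ∠R − ∠Q ≈ 37.40°.
Law of sines gives QR = PQ·sin P/sin R ≈ 22.129.
Semiperimeter s = (31+22.129+13)/2 = 33.064.
Perimeter = 31 + 22.129 + 13 = 66.129.

perimeter ≈ 66.13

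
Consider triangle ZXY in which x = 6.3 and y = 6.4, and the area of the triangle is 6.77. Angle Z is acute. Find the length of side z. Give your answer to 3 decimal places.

2.166

From area = ½·x·y·sin Z, we get sin Z = 2·area/(x·y) ≈ 0.33581.
Taking the acute solution, ∠Z ≈ 19.62°.
Law of cosines then gives z ≈ 2.1663.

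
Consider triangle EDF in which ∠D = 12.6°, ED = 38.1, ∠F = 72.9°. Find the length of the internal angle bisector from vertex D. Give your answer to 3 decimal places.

t_D ≈ 38.667

The third angle is ∠E = 180° − ∠D − ∠F = 94.50°.
Law of sines: DF = ED·sin E/sin F ≈ 39.739.
Law of sines: FE = ED·sin D/sin F ≈ 8.6957.
The bisector from D has length 2·ED·DF·cos(∠D/2)/(ED+DF) ≈ 38.667.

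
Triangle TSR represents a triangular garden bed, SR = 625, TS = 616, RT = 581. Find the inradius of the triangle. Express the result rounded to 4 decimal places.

Semiperimeter s = (625 + 581 + 616)/2 = 911.
Heron's formula: area = √(911·286·330·295) ≈ 1.5926e+05.
Inradius = area/s = 1.5926e+05/911 ≈ 174.82.

r ≈ 174.8203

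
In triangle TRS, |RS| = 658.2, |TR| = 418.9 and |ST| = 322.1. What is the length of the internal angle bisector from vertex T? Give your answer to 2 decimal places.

By the law of cosines, cos T = (|ST|² + |TR|² − |RS|²) / (2·|ST|·|TR|) ≈ -0.57068, so ∠T ≈ 124.80°.
The bisector from T has length 2·|ST|·|TR|·cos(∠T/2)/(|ST|+|TR|) ≈ 168.73.

t_T ≈ 168.73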